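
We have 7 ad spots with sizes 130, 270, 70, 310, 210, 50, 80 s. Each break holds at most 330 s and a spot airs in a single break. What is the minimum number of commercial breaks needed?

Total = 310 + 270 + 210 + 130 + 80 + 70 + 50 = 1120 s.
Lower bound: ⌈1120/330⌉ = 4 commercial breaks.
A packing using 4 commercial breaks:
  break 1: 310 = 310
  break 2: 270 + 50 = 320
  break 3: 210 + 80 = 290
  break 4: 130 + 70 = 200
This matches the lower bound, so 4 is optimal.

4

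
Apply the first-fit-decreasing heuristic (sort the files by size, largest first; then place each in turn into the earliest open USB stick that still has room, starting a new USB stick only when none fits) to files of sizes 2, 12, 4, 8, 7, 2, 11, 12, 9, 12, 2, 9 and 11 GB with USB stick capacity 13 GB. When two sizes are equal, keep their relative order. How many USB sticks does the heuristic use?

9

Sorted descending: 12, 12, 12, 11, 11, 9, 9, 8, 7, 4, 2, 2, 2.
  12 → USB stick 1 (new)  [load 12/13]
  12 → USB stick 2 (new)  [load 12/13]
  12 → USB stick 3 (new)  [load 12/13]
  11 → USB stick 4 (new)  [load 11/13]
  11 → USB stick 5 (new)  [load 11/13]
  9 → USB stick 6 (new)  [load 9/13]
  9 → USB stick 7 (new)  [load 9/13]
  8 → USB stick 8 (new)  [load 8/13]
  7 → USB stick 9 (new)  [load 7/13]
  4 → USB stick 6  [load 13/13]
  2 → USB stick 4  [load 13/13]
  2 → USB stick 5  [load 13/13]
  2 → USB stick 7  [load 11/13]
9 USB sticks opened.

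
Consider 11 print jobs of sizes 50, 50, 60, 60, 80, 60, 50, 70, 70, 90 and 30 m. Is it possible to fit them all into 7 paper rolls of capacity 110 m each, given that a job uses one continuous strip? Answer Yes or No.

Yes

A valid assignment using 7 paper rolls:
  roll 1: 90 = 90
  roll 2: 80 + 30 = 110
  roll 3: 70 = 70
  roll 4: 70 = 70
  roll 5: 60 + 50 = 110
  roll 6: 60 + 50 = 110
  roll 7: 60 + 50 = 110
Every load is within 110 m, so 7 paper rolls suffice.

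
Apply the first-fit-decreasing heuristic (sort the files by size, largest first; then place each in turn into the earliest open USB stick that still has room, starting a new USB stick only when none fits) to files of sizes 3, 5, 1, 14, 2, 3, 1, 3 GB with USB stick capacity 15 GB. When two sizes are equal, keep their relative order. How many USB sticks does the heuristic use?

Sorted descending: 14, 5, 3, 3, 3, 2, 1, 1.
  14 → USB stick 1 (new)  [load 14/15]
  5 → USB stick 2 (new)  [load 5/15]
  3 → USB stick 2  [load 8/15]
  3 → USB stick 2  [load 11/15]
  3 → USB stick 2  [load 14/15]
  2 → USB stick 3 (new)  [load 2/15]
  1 → USB stick 1  [load 15/15]
  1 → USB stick 2  [load 15/15]
3 USB sticks opened.

3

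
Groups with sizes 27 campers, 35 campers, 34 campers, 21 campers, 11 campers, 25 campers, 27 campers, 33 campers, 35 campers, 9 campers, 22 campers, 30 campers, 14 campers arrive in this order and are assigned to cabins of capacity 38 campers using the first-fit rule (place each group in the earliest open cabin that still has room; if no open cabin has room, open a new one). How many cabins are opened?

10

  27 → cabin 1 (new)  [load 27/38]
  35 → cabin 2 (new)  [load 35/38]
  34 → cabin 3 (new)  [load 34/38]
  21 → cabin 4 (new)  [load 21/38]
  11 → cabin 1  [load 38/38]
  25 → cabin 5 (new)  [load 25/38]
  27 → cabin 6 (new)  [load 27/38]
  33 → cabin 7 (new)  [load 33/38]
  35 → cabin 8 (new)  [load 35/38]
  9 → cabin 4  [load 30/38]
  22 → cabin 9 (new)  [load 22/38]
  30 → cabin 10 (new)  [load 30/38]
  14 → cabin 9  [load 36/38]
10 cabins opened.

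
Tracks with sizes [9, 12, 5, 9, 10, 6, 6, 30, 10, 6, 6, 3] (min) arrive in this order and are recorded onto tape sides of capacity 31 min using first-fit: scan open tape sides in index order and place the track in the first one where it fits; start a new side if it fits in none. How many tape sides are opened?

4

  9 → side 1 (new)  [load 9/31]
  12 → side 1  [load 21/31]
  5 → side 1  [load 26/31]
  9 → side 2 (new)  [load 9/31]
  10 → side 2  [load 19/31]
  6 → side 2  [load 25/31]
  6 → side 2  [load 31/31]
  30 → side 3 (new)  [load 30/31]
  10 → side 4 (new)  [load 10/31]
  6 → side 4  [load 16/31]
  6 → side 4  [load 22/31]
  3 → side 1  [load 29/31]
4 tape sides opened.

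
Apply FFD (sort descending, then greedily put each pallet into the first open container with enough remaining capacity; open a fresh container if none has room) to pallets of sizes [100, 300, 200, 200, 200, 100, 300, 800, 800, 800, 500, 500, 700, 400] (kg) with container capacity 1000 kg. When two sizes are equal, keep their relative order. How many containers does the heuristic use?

Sorted descending: 800, 800, 800, 700, 500, 500, 400, 300, 300, 200, 200, 200, 100, 100.
  800 → container 1 (new)  [load 800/1000]
  800 → container 2 (new)  [load 800/1000]
  800 → container 3 (new)  [load 800/1000]
  700 → container 4 (new)  [load 700/1000]
  500 → container 5 (new)  [load 500/1000]
  500 → container 5  [load 1000/1000]
  400 → container 6 (new)  [load 400/1000]
  300 → container 4  [load 1000/1000]
  300 → container 6  [load 700/1000]
  200 → container 1  [load 1000/1000]
  200 → container 2  [load 1000/1000]
  200 → container 3  [load 1000/1000]
  100 → container 6  [load 800/1000]
  100 → container 6  [load 900/1000]
6 containers opened.

6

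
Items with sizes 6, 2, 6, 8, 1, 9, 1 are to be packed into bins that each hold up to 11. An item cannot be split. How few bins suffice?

4

Total = 9 + 8 + 6 + 6 + 2 + 1 + 1 = 33.
Lower bound: ⌈33/11⌉ = 3 bins.
Also, 4 items each exceed 11/2, and no two of those can share a bin, so at least 4 bins are needed.
A packing using 4 bins:
  bin 1: 9 + 2 = 11
  bin 2: 8 + 1 + 1 = 10
  bin 3: 6 = 6
  bin 4: 6 = 6
This matches the lower bound, so 4 is optimal.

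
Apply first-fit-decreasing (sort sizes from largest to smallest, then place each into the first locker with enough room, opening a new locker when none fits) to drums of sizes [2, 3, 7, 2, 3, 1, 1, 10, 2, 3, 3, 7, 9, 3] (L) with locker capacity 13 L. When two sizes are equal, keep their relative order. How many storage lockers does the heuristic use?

Sorted descending: 10, 9, 7, 7, 3, 3, 3, 3, 3, 2, 2, 2, 1, 1.
  10 → locker 1 (new)  [load 10/13]
  9 → locker 2 (new)  [load 9/13]
  7 → locker 3 (new)  [load 7/13]
  7 → locker 4 (new)  [load 7/13]
  3 → locker 1  [load 13/13]
  3 → locker 2  [load 12/13]
  3 → locker 3  [load 10/13]
  3 → locker 3  [load 13/13]
  3 → locker 4  [load 10/13]
  2 → locker 4  [load 12/13]
  2 → locker 5 (new)  [load 2/13]
  2 → locker 5  [load 4/13]
  1 → locker 2  [load 13/13]
  1 → locker 4  [load 13/13]
5 storage lockers opened.

5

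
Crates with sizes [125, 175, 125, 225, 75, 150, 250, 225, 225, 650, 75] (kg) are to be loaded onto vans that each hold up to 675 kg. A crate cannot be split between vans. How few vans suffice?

Total = 650 + 250 + 225 + 225 + 225 + 175 + 150 + 125 + 125 + 75 + 75 = 2300 kg.
Lower bound: ⌈2300/675⌉ = 4 vans.
A packing using 4 vans:
  van 1: 650 = 650
  van 2: 250 + 225 + 175 = 650
  van 3: 225 + 225 + 150 + 75 = 675
  van 4: 125 + 125 + 75 = 325
This matches the lower bound, so 4 is optimal.

4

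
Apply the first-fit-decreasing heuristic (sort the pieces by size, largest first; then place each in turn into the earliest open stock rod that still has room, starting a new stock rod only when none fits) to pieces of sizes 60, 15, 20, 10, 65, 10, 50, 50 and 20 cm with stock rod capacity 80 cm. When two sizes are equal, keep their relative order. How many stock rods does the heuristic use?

Sorted descending: 65, 60, 50, 50, 20, 20, 15, 10, 10.
  65 → stock rod 1 (new)  [load 65/80]
  60 → stock rod 2 (new)  [load 60/80]
  50 → stock rod 3 (new)  [load 50/80]
  50 → stock rod 4 (new)  [load 50/80]
  20 → stock rod 2  [load 80/80]
  20 → stock rod 3  [load 70/80]
  15 → stock rod 1  [load 80/80]
  10 → stock rod 3  [load 80/80]
  10 → stock rod 4  [load 60/80]
4 stock rods opened.

4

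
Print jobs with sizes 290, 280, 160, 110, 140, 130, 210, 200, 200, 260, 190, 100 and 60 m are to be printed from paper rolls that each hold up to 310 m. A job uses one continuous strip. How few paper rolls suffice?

9

Total = 290 + 280 + 260 + 210 + 200 + 200 + 190 + 160 + 140 + 130 + 110 + 100 + 60 = 2330 m.
Lower bound: ⌈2330/310⌉ = 8 paper rolls.
A packing using 9 paper rolls:
  roll 1: 290 = 290
  roll 2: 280 = 280
  roll 3: 260 = 260
  roll 4: 210 + 100 = 310
  roll 5: 200 + 110 = 310
  roll 6: 200 + 60 = 260
  roll 7: 190 = 190
  roll 8: 160 + 140 = 300
  roll 9: 130 = 130
No arrangement into 8 paper rolls stays within capacity, so 9 is optimal.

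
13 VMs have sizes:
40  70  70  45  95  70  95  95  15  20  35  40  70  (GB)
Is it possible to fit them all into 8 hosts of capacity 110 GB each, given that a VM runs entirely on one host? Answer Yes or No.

A valid assignment using 8 hosts:
  host 1: 95 + 15 = 110
  host 2: 95 = 95
  host 3: 95 = 95
  host 4: 70 + 40 = 110
  host 5: 70 + 40 = 110
  host 6: 70 + 35 = 105
  host 7: 70 + 20 = 90
  host 8: 45 = 45
Every load is within 110 GB, so 8 hosts suffice.

Yes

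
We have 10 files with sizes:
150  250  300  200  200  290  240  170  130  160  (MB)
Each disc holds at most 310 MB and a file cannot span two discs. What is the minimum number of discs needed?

8

Total = 300 + 290 + 250 + 240 + 200 + 200 + 170 + 160 + 150 + 130 = 2090 MB.
Lower bound: ⌈2090/310⌉ = 7 discs.
Also, 8 files each exceed 155 MB, and no two of those can share a disc, so at least 8 discs are needed.
A packing using 8 discs:
  disc 1: 300 = 300
  disc 2: 290 = 290
  disc 3: 250 = 250
  disc 4: 240 = 240
  disc 5: 200 = 200
  disc 6: 200 = 200
  disc 7: 170 + 130 = 300
  disc 8: 160 + 150 = 310
This matches the lower bound, so 8 is optimal.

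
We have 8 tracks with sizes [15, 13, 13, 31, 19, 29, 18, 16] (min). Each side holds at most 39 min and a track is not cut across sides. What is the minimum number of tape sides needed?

5

Total = 31 + 29 + 19 + 18 + 16 + 15 + 13 + 13 = 154 min.
Lower bound: ⌈154/39⌉ = 4 tape sides.
A packing using 5 tape sides:
  side 1: 31 = 31
  side 2: 29 = 29
  side 3: 19 + 18 = 37
  side 4: 16 + 15 = 31
  side 5: 13 + 13 = 26
No arrangement into 4 tape sides stays within capacity, so 5 is optimal.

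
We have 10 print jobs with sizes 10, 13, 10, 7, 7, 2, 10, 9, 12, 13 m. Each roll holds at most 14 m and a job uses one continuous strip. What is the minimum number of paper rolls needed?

8

Total = 13 + 13 + 12 + 10 + 10 + 10 + 9 + 7 + 7 + 2 = 93 m.
Lower bound: ⌈93/14⌉ = 7 paper rolls.
A packing using 8 paper rolls:
  roll 1: 13 = 13
  roll 2: 13 = 13
  roll 3: 12 + 2 = 14
  roll 4: 10 = 10
  roll 5: 10 = 10
  roll 6: 10 = 10
  roll 7: 9 = 9
  roll 8: 7 + 7 = 14
No arrangement into 7 paper rolls stays within capacity, so 8 is optimal.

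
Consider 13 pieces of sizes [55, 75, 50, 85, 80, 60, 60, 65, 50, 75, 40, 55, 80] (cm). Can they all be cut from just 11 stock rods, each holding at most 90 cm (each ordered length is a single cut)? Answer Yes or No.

Total = 830 cm; ⌈830/90⌉ = 10.
12 pieces each exceed half the capacity and cannot share a stock rod, forcing at least 12 stock rods.
At least 12 stock rods are required, but only 11 are allowed.

No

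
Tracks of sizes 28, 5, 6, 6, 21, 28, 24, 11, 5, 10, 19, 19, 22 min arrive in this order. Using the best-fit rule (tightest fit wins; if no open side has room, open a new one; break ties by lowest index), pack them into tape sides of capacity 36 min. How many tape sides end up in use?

  28 → side 1 (new)  [load 28/36]
  5 → side 1  [load 33/36]
  6 → side 2 (new)  [load 6/36]
  6 → side 2  [load 12/36]
  21 → side 2  [load 33/36]
  28 → side 3 (new)  [load 28/36]
  24 → side 4 (new)  [load 24/36]
  11 → side 4  [load 35/36]
  5 → side 3  [load 33/36]
  10 → side 5 (new)  [load 10/36]
  19 → side 5  [load 29/36]
  19 → side 6 (new)  [load 19/36]
  22 → side 7 (new)  [load 22/36]
7 tape sides opened.

7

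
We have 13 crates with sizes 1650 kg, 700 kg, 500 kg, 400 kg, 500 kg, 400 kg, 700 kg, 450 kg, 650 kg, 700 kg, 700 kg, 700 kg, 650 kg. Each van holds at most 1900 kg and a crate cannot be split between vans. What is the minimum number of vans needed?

Total = 1650 + 700 + 700 + 700 + 700 + 700 + 650 + 650 + 500 + 500 + 450 + 400 + 400 = 8700 kg.
Lower bound: ⌈8700/1900⌉ = 5 vans.
A packing using 5 vans:
  van 1: 1650 = 1650
  van 2: 700 + 700 + 500 = 1900
  van 3: 700 + 700 + 500 = 1900
  van 4: 700 + 650 + 450 = 1800
  van 5: 650 + 400 + 400 = 1450
This matches the lower bound, so 5 is optimal.

5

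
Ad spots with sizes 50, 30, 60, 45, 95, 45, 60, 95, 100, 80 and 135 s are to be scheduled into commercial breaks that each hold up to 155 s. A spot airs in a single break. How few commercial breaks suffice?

6

Total = 135 + 100 + 95 + 95 + 80 + 60 + 60 + 50 + 45 + 45 + 30 = 795 s.
Lower bound: ⌈795/155⌉ = 6 commercial breaks.
A packing using 6 commercial breaks:
  break 1: 135 = 135
  break 2: 100 + 50 = 150
  break 3: 95 + 60 = 155
  break 4: 95 + 60 = 155
  break 5: 80 + 45 + 30 = 155
  break 6: 45 = 45
This matches the lower bound, so 6 is optimal.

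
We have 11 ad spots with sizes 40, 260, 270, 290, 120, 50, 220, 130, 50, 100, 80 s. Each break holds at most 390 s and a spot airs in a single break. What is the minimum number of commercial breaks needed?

Total = 290 + 270 + 260 + 220 + 130 + 120 + 100 + 80 + 50 + 50 + 40 = 1610 s.
Lower bound: ⌈1610/390⌉ = 5 commercial breaks.
A packing using 5 commercial breaks:
  break 1: 290 + 100 = 390
  break 2: 270 + 120 = 390
  break 3: 260 + 130 = 390
  break 4: 220 + 80 + 50 + 40 = 390
  break 5: 50 = 50
This matches the lower bound, so 5 is optimal.

5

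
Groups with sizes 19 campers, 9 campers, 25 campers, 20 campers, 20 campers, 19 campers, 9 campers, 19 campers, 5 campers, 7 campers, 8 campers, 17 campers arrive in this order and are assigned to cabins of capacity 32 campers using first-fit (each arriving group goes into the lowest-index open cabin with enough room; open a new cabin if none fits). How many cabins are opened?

7

  19 → cabin 1 (new)  [load 19/32]
  9 → cabin 1  [load 28/32]
  25 → cabin 2 (new)  [load 25/32]
  20 → cabin 3 (new)  [load 20/32]
  20 → cabin 4 (new)  [load 20/32]
  19 → cabin 5 (new)  [load 19/32]
  9 → cabin 3  [load 29/32]
  19 → cabin 6 (new)  [load 19/32]
  5 → cabin 2  [load 30/32]
  7 → cabin 4  [load 27/32]
  8 → cabin 5  [load 27/32]
  17 → cabin 7 (new)  [load 17/32]
7 cabins opened.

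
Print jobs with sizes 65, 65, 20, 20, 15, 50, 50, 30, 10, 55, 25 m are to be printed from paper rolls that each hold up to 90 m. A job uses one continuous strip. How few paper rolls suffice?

5

Total = 65 + 65 + 55 + 50 + 50 + 30 + 25 + 20 + 20 + 15 + 10 = 405 m.
Lower bound: ⌈405/90⌉ = 5 paper rolls.
A packing using 5 paper rolls:
  roll 1: 65 + 25 = 90
  roll 2: 65 + 20 = 85
  roll 3: 55 + 30 = 85
  roll 4: 50 + 20 + 15 = 85
  roll 5: 50 + 10 = 60
This matches the lower bound, so 5 is optimal.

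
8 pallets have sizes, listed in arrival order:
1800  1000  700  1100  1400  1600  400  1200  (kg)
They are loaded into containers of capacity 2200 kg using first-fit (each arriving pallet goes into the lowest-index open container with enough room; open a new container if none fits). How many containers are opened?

6

  1800 → container 1 (new)  [load 1800/2200]
  1000 → container 2 (new)  [load 1000/2200]
  700 → container 2  [load 1700/2200]
  1100 → container 3 (new)  [load 1100/2200]
  1400 → container 4 (new)  [load 1400/2200]
  1600 → container 5 (new)  [load 1600/2200]
  400 → container 1  [load 2200/2200]
  1200 → container 6 (new)  [load 1200/2200]
6 containers opened.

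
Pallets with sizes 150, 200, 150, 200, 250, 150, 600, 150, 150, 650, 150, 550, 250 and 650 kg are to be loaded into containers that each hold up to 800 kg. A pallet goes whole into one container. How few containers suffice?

6

Total = 650 + 650 + 600 + 550 + 250 + 250 + 200 + 200 + 150 + 150 + 150 + 150 + 150 + 150 = 4250 kg.
Lower bound: ⌈4250/800⌉ = 6 containers.
A packing using 6 containers:
  container 1: 650 + 150 = 800
  container 2: 650 + 150 = 800
  container 3: 600 + 200 = 800
  container 4: 550 + 250 = 800
  container 5: 250 + 200 + 150 + 150 = 750
  container 6: 150 + 150 = 300
This matches the lower bound, so 6 is optimal.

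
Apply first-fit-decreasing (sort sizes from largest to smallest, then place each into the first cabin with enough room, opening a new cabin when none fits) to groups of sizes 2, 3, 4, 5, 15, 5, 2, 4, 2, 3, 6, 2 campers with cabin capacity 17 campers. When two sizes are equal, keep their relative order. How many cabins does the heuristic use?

Sorted descending: 15, 6, 5, 5, 4, 4, 3, 3, 2, 2, 2, 2.
  15 → cabin 1 (new)  [load 15/17]
  6 → cabin 2 (new)  [load 6/17]
  5 → cabin 2  [load 11/17]
  5 → cabin 2  [load 16/17]
  4 → cabin 3 (new)  [load 4/17]
  4 → cabin 3  [load 8/17]
  3 → cabin 3  [load 11/17]
  3 → cabin 3  [load 14/17]
  2 → cabin 1  [load 17/17]
  2 → cabin 3  [load 16/17]
  2 → cabin 4 (new)  [load 2/17]
  2 → cabin 4  [load 4/17]
4 cabins opened.

4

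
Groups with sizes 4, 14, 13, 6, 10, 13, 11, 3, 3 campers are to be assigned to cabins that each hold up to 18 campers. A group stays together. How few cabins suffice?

Total = 14 + 13 + 13 + 11 + 10 + 6 + 4 + 3 + 3 = 77 campers.
Lower bound: ⌈77/18⌉ = 5 cabins.
A packing using 5 cabins:
  cabin 1: 14 + 4 = 18
  cabin 2: 13 + 3 = 16
  cabin 3: 13 + 3 = 16
  cabin 4: 11 + 6 = 17
  cabin 5: 10 = 10
This matches the lower bound, so 5 is optimal.

5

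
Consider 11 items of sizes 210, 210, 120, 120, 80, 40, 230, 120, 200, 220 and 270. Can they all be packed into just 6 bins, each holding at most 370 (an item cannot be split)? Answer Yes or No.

A valid assignment using 6 bins:
  bin 1: 270 + 80 = 350
  bin 2: 230 + 120 = 350
  bin 3: 220 + 120 = 340
  bin 4: 210 + 120 + 40 = 370
  bin 5: 210 = 210
  bin 6: 200 = 200
Every load is within 370, so 6 bins suffice.

Yes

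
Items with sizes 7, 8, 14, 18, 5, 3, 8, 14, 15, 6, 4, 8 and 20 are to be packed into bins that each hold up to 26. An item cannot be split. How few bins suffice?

5

Total = 20 + 18 + 15 + 14 + 14 + 8 + 8 + 8 + 7 + 6 + 5 + 4 + 3 = 130.
Lower bound: ⌈130/26⌉ = 5 bins.
A packing using 5 bins:
  bin 1: 20 + 6 = 26
  bin 2: 18 + 8 = 26
  bin 3: 15 + 8 + 3 = 26
  bin 4: 14 + 8 + 4 = 26
  bin 5: 14 + 7 + 5 = 26
This matches the lower bound, so 5 is optimal.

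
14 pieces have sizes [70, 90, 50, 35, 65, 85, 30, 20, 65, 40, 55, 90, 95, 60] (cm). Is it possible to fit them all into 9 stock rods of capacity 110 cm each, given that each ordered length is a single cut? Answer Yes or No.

A valid assignment using 9 stock rods:
  stock rod 1: 95 = 95
  stock rod 2: 90 + 20 = 110
  stock rod 3: 90 = 90
  stock rod 4: 85 = 85
  stock rod 5: 70 + 40 = 110
  stock rod 6: 65 + 35 = 100
  stock rod 7: 65 + 30 = 95
  stock rod 8: 60 + 50 = 110
  stock rod 9: 55 = 55
Every load is within 110 cm, so 9 stock rods suffice.

Yes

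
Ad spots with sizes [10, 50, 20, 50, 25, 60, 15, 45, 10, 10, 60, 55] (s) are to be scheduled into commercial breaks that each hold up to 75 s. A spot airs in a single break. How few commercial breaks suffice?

6

Total = 60 + 60 + 55 + 50 + 50 + 45 + 25 + 20 + 15 + 10 + 10 + 10 = 410 s.
Lower bound: ⌈410/75⌉ = 6 commercial breaks.
A packing using 6 commercial breaks:
  break 1: 60 + 15 = 75
  break 2: 60 + 10 = 70
  break 3: 55 + 20 = 75
  break 4: 50 + 25 = 75
  break 5: 50 + 10 + 10 = 70
  break 6: 45 = 45
This matches the lower bound, so 6 is optimal.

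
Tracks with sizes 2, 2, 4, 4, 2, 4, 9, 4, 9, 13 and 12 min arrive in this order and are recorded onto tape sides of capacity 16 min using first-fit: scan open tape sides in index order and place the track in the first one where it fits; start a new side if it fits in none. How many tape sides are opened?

  2 → side 1 (new)  [load 2/16]
  2 → side 1  [load 4/16]
  4 → side 1  [load 8/16]
  4 → side 1  [load 12/16]
  2 → side 1  [load 14/16]
  4 → side 2 (new)  [load 4/16]
  9 → side 2  [load 13/16]
  4 → side 3 (new)  [load 4/16]
  9 → side 3  [load 13/16]
  13 → side 4 (new)  [load 13/16]
  12 → side 5 (new)  [load 12/16]
5 tape sides opened.

5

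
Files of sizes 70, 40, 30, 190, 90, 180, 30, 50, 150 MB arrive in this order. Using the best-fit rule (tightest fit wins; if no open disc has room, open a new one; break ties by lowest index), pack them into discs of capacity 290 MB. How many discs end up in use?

  70 → disc 1 (new)  [load 70/290]
  40 → disc 1  [load 110/290]
  30 → disc 1  [load 140/290]
  190 → disc 2 (new)  [load 190/290]
  90 → disc 2  [load 280/290]
  180 → disc 3 (new)  [load 180/290]
  30 → disc 3  [load 210/290]
  50 → disc 3  [load 260/290]
  150 → disc 1  [load 290/290]
3 discs opened.

3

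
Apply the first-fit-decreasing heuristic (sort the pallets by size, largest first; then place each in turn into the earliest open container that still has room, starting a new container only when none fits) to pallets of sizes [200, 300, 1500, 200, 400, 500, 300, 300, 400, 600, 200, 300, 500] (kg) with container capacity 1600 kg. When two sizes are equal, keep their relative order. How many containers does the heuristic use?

Sorted descending: 1500, 600, 500, 500, 400, 400, 300, 300, 300, 300, 200, 200, 200.
  1500 → container 1 (new)  [load 1500/1600]
  600 → container 2 (new)  [load 600/1600]
  500 → container 2  [load 1100/1600]
  500 → container 2  [load 1600/1600]
  400 → container 3 (new)  [load 400/1600]
  400 → container 3  [load 800/1600]
  300 → container 3  [load 1100/1600]
  300 → container 3  [load 1400/1600]
  300 → container 4 (new)  [load 300/1600]
  300 → container 4  [load 600/1600]
  200 → container 3  [load 1600/1600]
  200 → container 4  [load 800/1600]
  200 → container 4  [load 1000/1600]
4 containers opened.

4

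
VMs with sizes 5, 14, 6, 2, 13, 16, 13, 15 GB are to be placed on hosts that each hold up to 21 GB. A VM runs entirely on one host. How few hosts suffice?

5

Total = 16 + 15 + 14 + 13 + 13 + 6 + 5 + 2 = 84 GB.
Lower bound: ⌈84/21⌉ = 4 hosts.
Also, 5 VMs each exceed 21/2 GB, and no two of those can share a host, so at least 5 hosts are needed.
A packing using 5 hosts:
  host 1: 16 + 5 = 21
  host 2: 15 + 6 = 21
  host 3: 14 + 2 = 16
  host 4: 13 = 13
  host 5: 13 = 13
This matches the lower bound, so 5 is optimal.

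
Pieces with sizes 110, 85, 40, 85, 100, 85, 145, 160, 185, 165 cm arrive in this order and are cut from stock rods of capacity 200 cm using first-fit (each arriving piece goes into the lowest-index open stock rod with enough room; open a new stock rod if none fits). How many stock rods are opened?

7

  110 → stock rod 1 (new)  [load 110/200]
  85 → stock rod 1  [load 195/200]
  40 → stock rod 2 (new)  [load 40/200]
  85 → stock rod 2  [load 125/200]
  100 → stock rod 3 (new)  [load 100/200]
  85 → stock rod 3  [load 185/200]
  145 → stock rod 4 (new)  [load 145/200]
  160 → stock rod 5 (new)  [load 160/200]
  185 → stock rod 6 (new)  [load 185/200]
  165 → stock rod 7 (new)  [load 165/200]
7 stock rods opened.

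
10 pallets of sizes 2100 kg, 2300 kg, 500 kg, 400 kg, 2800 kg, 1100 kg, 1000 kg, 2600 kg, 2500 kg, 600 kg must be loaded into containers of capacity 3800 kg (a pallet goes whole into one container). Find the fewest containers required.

Total = 2800 + 2600 + 2500 + 2300 + 2100 + 1100 + 1000 + 600 + 500 + 400 = 15900 kg.
Lower bound: ⌈15900/3800⌉ = 5 containers.
A packing using 5 containers:
  container 1: 2800 + 1000 = 3800
  container 2: 2600 + 1100 = 3700
  container 3: 2500 + 600 + 500 = 3600
  container 4: 2300 + 400 = 2700
  container 5: 2100 = 2100
This matches the lower bound, so 5 is optimal.

5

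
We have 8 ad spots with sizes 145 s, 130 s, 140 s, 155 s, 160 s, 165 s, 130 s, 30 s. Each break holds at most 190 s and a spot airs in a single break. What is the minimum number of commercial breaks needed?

7

Total = 165 + 160 + 155 + 145 + 140 + 130 + 130 + 30 = 1055 s.
Lower bound: ⌈1055/190⌉ = 6 commercial breaks.
Also, 7 ad spots each exceed 95 s, and no two of those can share a break, so at least 7 commercial breaks are needed.
A packing using 7 commercial breaks:
  break 1: 165 = 165
  break 2: 160 + 30 = 190
  break 3: 155 = 155
  break 4: 145 = 145
  break 5: 140 = 140
  break 6: 130 = 130
  break 7: 130 = 130
This matches the lower bound, so 7 is optimal.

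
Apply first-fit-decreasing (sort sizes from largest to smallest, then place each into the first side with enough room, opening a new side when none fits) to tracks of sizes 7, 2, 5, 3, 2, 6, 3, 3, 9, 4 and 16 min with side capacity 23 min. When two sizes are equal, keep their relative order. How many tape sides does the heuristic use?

Sorted descending: 16, 9, 7, 6, 5, 4, 3, 3, 3, 2, 2.
  16 → side 1 (new)  [load 16/23]
  9 → side 2 (new)  [load 9/23]
  7 → side 1  [load 23/23]
  6 → side 2  [load 15/23]
  5 → side 2  [load 20/23]
  4 → side 3 (new)  [load 4/23]
  3 → side 2  [load 23/23]
  3 → side 3  [load 7/23]
  3 → side 3  [load 10/23]
  2 → side 3  [load 12/23]
  2 → side 3  [load 14/23]
3 tape sides opened.

3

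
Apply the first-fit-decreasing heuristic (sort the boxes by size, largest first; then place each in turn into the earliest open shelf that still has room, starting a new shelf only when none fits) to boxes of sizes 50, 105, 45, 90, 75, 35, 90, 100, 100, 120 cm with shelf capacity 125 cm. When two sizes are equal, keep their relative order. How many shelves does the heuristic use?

8

Sorted descending: 120, 105, 100, 100, 90, 90, 75, 50, 45, 35.
  120 → shelf 1 (new)  [load 120/125]
  105 → shelf 2 (new)  [load 105/125]
  100 → shelf 3 (new)  [load 100/125]
  100 → shelf 4 (new)  [load 100/125]
  90 → shelf 5 (new)  [load 90/125]
  90 → shelf 6 (new)  [load 90/125]
  75 → shelf 7 (new)  [load 75/125]
  50 → shelf 7  [load 125/125]
  45 → shelf 8 (new)  [load 45/125]
  35 → shelf 5  [load 125/125]
8 shelves opened.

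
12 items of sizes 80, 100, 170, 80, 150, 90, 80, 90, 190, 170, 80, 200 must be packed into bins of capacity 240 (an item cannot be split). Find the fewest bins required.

8

Total = 200 + 190 + 170 + 170 + 150 + 100 + 90 + 90 + 80 + 80 + 80 + 80 = 1480.
Lower bound: ⌈1480/240⌉ = 7 bins.
A packing using 8 bins:
  bin 1: 200 = 200
  bin 2: 190 = 190
  bin 3: 170 = 170
  bin 4: 170 = 170
  bin 5: 150 + 90 = 240
  bin 6: 100 + 90 = 190
  bin 7: 80 + 80 + 80 = 240
  bin 8: 80 = 80
No arrangement into 7 bins stays within capacity, so 8 is optimal.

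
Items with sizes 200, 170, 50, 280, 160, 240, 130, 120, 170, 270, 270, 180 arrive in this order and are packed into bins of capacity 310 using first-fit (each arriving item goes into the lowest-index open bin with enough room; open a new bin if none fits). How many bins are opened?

  200 → bin 1 (new)  [load 200/310]
  170 → bin 2 (new)  [load 170/310]
  50 → bin 1  [load 250/310]
  280 → bin 3 (new)  [load 280/310]
  160 → bin 4 (new)  [load 160/310]
  240 → bin 5 (new)  [load 240/310]
  130 → bin 2  [load 300/310]
  120 → bin 4  [load 280/310]
  170 → bin 6 (new)  [load 170/310]
  270 → bin 7 (new)  [load 270/310]
  270 → bin 8 (new)  [load 270/310]
  180 → bin 9 (new)  [load 180/310]
9 bins opened.

9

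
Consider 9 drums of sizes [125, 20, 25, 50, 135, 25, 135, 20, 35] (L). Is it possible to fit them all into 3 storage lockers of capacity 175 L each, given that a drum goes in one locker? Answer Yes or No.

No

Total = 570 L; ⌈570/175⌉ = 4.
At least 4 storage lockers are required, but only 3 are allowed.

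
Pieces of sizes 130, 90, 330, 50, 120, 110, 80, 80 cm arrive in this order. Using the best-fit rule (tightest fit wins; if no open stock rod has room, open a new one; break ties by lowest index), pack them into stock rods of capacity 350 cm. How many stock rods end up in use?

  130 → stock rod 1 (new)  [load 130/350]
  90 → stock rod 1  [load 220/350]
  330 → stock rod 2 (new)  [load 330/350]
  50 → stock rod 1  [load 270/350]
  120 → stock rod 3 (new)  [load 120/350]
  110 → stock rod 3  [load 230/350]
  80 → stock rod 1  [load 350/350]
  80 → stock rod 3  [load 310/350]
3 stock rods opened.

3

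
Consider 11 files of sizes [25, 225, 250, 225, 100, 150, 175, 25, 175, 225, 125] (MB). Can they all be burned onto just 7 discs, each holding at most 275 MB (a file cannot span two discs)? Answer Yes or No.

Yes

A valid assignment using 7 discs:
  disc 1: 250 + 25 = 275
  disc 2: 225 + 25 = 250
  disc 3: 225 = 225
  disc 4: 225 = 225
  disc 5: 175 + 100 = 275
  disc 6: 175 = 175
  disc 7: 150 + 125 = 275
Every load is within 275 MB, so 7 discs suffice.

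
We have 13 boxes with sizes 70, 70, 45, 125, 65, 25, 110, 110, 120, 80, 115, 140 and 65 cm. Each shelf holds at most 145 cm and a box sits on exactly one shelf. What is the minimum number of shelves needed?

Total = 140 + 125 + 120 + 115 + 110 + 110 + 80 + 70 + 70 + 65 + 65 + 45 + 25 = 1140 cm.
Lower bound: ⌈1140/145⌉ = 8 shelves.
A packing using 9 shelves:
  shelf 1: 140 = 140
  shelf 2: 125 = 125
  shelf 3: 120 + 25 = 145
  shelf 4: 115 = 115
  shelf 5: 110 = 110
  shelf 6: 110 = 110
  shelf 7: 80 + 65 = 145
  shelf 8: 70 + 70 = 140
  shelf 9: 65 + 45 = 110
No arrangement into 8 shelves stays within capacity, so 9 is optimal.

9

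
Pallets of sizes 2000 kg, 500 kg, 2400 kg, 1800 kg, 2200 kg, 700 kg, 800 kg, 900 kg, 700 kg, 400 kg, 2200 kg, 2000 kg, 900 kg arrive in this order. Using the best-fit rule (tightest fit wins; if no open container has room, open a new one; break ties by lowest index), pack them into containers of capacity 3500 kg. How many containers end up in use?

6

  2000 → container 1 (new)  [load 2000/3500]
  500 → container 1  [load 2500/3500]
  2400 → container 2 (new)  [load 2400/3500]
  1800 → container 3 (new)  [load 1800/3500]
  2200 → container 4 (new)  [load 2200/3500]
  700 → container 1  [load 3200/3500]
  800 → container 2  [load 3200/3500]
  900 → container 4  [load 3100/3500]
  700 → container 3  [load 2500/3500]
  400 → container 4  [load 3500/3500]
  2200 → container 5 (new)  [load 2200/3500]
  2000 → container 6 (new)  [load 2000/3500]
  900 → container 3  [load 3400/3500]
6 containers opened.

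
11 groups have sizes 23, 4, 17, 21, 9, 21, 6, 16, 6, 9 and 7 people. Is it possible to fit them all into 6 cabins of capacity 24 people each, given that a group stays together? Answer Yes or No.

No

Total = 139 people; ⌈139/24⌉ = 6.
The bound of 6 does not rule out 6, but exhaustive search shows no assignment into 6 cabins of capacity 24 people exists — the minimum is 7.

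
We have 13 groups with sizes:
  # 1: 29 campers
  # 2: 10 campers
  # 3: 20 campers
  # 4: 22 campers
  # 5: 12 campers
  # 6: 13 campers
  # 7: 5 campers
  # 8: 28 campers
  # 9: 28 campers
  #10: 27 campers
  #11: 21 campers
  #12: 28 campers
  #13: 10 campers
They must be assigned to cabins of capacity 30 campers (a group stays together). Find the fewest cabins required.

Total = 29 + 28 + 28 + 28 + 27 + 22 + 21 + 20 + 13 + 12 + 10 + 10 + 5 = 253 campers.
Lower bound: ⌈253/30⌉ = 9 cabins.
A packing using 10 cabins:
  cabin 1: 29 = 29
  cabin 2: 28 = 28
  cabin 3: 28 = 28
  cabin 4: 28 = 28
  cabin 5: 27 = 27
  cabin 6: 22 + 5 = 27
  cabin 7: 21 = 21
  cabin 8: 20 + 10 = 30
  cabin 9: 13 + 12 = 25
  cabin 10: 10 = 10
No arrangement into 9 cabins stays within capacity, so 10 is optimal.

10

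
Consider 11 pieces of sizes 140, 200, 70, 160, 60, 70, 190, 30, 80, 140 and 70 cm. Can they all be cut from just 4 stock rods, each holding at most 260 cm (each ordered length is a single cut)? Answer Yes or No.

Total = 1210 cm; ⌈1210/260⌉ = 5.
At least 5 stock rods are required, but only 4 are allowed.

No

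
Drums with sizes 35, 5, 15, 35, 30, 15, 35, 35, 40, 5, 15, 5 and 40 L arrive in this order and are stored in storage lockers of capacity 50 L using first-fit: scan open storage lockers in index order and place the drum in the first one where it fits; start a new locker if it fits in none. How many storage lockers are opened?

  35 → locker 1 (new)  [load 35/50]
  5 → locker 1  [load 40/50]
  15 → locker 2 (new)  [load 15/50]
  35 → locker 2  [load 50/50]
  30 → locker 3 (new)  [load 30/50]
  15 → locker 3  [load 45/50]
  35 → locker 4 (new)  [load 35/50]
  35 → locker 5 (new)  [load 35/50]
  40 → locker 6 (new)  [load 40/50]
  5 → locker 1  [load 45/50]
  15 → locker 4  [load 50/50]
  5 → locker 1  [load 50/50]
  40 → locker 7 (new)  [load 40/50]
7 storage lockers opened.

7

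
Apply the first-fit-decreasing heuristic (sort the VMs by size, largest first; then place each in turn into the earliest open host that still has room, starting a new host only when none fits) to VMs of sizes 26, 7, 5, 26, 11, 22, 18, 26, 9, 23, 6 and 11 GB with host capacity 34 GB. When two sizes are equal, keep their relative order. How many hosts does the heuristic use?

6

Sorted descending: 26, 26, 26, 23, 22, 18, 11, 11, 9, 7, 6, 5.
  26 → host 1 (new)  [load 26/34]
  26 → host 2 (new)  [load 26/34]
  26 → host 3 (new)  [load 26/34]
  23 → host 4 (new)  [load 23/34]
  22 → host 5 (new)  [load 22/34]
  18 → host 6 (new)  [load 18/34]
  11 → host 4  [load 34/34]
  11 → host 5  [load 33/34]
  9 → host 6  [load 27/34]
  7 → host 1  [load 33/34]
  6 → host 2  [load 32/34]
  5 → host 3  [load 31/34]
6 hosts opened.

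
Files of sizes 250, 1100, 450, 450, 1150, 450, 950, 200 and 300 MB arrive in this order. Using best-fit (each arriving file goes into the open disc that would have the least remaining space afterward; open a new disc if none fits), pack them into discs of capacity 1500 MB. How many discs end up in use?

  250 → disc 1 (new)  [load 250/1500]
  1100 → disc 1  [load 1350/1500]
  450 → disc 2 (new)  [load 450/1500]
  450 → disc 2  [load 900/1500]
  1150 → disc 3 (new)  [load 1150/1500]
  450 → disc 2  [load 1350/1500]
  950 → disc 4 (new)  [load 950/1500]
  200 → disc 3  [load 1350/1500]
  300 → disc 4  [load 1250/1500]
4 discs opened.

4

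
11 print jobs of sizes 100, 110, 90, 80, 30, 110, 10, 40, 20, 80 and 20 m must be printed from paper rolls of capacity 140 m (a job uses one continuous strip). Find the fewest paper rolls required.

Total = 110 + 110 + 100 + 90 + 80 + 80 + 40 + 30 + 20 + 20 + 10 = 690 m.
Lower bound: ⌈690/140⌉ = 5 paper rolls.
Also, 6 print jobs each exceed 70 m, and no two of those can share a roll, so at least 6 paper rolls are needed.
A packing using 6 paper rolls:
  roll 1: 110 + 30 = 140
  roll 2: 110 + 20 + 10 = 140
  roll 3: 100 + 40 = 140
  roll 4: 90 + 20 = 110
  roll 5: 80 = 80
  roll 6: 80 = 80
This matches the lower bound, so 6 is optimal.

6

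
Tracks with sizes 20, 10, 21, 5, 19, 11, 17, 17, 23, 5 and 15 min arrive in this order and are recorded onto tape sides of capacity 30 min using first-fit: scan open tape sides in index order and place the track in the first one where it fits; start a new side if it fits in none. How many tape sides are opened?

7

  20 → side 1 (new)  [load 20/30]
  10 → side 1  [load 30/30]
  21 → side 2 (new)  [load 21/30]
  5 → side 2  [load 26/30]
  19 → side 3 (new)  [load 19/30]
  11 → side 3  [load 30/30]
  17 → side 4 (new)  [load 17/30]
  17 → side 5 (new)  [load 17/30]
  23 → side 6 (new)  [load 23/30]
  5 → side 4  [load 22/30]
  15 → side 7 (new)  [load 15/30]
7 tape sides opened.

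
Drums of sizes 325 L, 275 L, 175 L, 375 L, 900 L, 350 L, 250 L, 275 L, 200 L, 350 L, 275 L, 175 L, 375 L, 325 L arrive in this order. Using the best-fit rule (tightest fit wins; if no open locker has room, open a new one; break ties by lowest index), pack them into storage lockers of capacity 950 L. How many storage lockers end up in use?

  325 → locker 1 (new)  [load 325/950]
  275 → locker 1  [load 600/950]
  175 → locker 1  [load 775/950]
  375 → locker 2 (new)  [load 375/950]
  900 → locker 3 (new)  [load 900/950]
  350 → locker 2  [load 725/950]
  250 → locker 4 (new)  [load 250/950]
  275 → locker 4  [load 525/950]
  200 → locker 2  [load 925/950]
  350 → locker 4  [load 875/950]
  275 → locker 5 (new)  [load 275/950]
  175 → locker 1  [load 950/950]
  375 → locker 5  [load 650/950]
  325 → locker 6 (new)  [load 325/950]
6 storage lockers opened.

6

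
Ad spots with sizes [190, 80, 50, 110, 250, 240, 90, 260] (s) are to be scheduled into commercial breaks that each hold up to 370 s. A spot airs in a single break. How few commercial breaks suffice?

4

Total = 260 + 250 + 240 + 190 + 110 + 90 + 80 + 50 = 1270 s.
Lower bound: ⌈1270/370⌉ = 4 commercial breaks.
A packing using 4 commercial breaks:
  break 1: 260 + 110 = 370
  break 2: 250 + 90 = 340
  break 3: 240 + 80 + 50 = 370
  break 4: 190 = 190
This matches the lower bound, so 4 is optimal.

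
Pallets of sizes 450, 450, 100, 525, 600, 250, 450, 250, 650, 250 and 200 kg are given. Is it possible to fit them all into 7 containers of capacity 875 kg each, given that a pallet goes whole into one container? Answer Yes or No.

A valid assignment using 6 containers:
  container 1: 650 + 200 = 850
  container 2: 600 + 250 = 850
  container 3: 525 + 250 + 100 = 875
  container 4: 450 + 250 = 700
  container 5: 450 = 450
  container 6: 450 = 450
That uses only 6 ≤ 7, so 7 containers are enough.

Yes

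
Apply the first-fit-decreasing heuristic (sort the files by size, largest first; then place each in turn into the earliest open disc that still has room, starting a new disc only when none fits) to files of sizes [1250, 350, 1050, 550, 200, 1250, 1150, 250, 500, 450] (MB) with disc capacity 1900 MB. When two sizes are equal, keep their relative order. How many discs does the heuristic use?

4

Sorted descending: 1250, 1250, 1150, 1050, 550, 500, 450, 350, 250, 200.
  1250 → disc 1 (new)  [load 1250/1900]
  1250 → disc 2 (new)  [load 1250/1900]
  1150 → disc 3 (new)  [load 1150/1900]
  1050 → disc 4 (new)  [load 1050/1900]
  550 → disc 1  [load 1800/1900]
  500 → disc 2  [load 1750/1900]
  450 → disc 3  [load 1600/1900]
  350 → disc 4  [load 1400/1900]
  250 → disc 3  [load 1850/1900]
  200 → disc 4  [load 1600/1900]
4 discs opened.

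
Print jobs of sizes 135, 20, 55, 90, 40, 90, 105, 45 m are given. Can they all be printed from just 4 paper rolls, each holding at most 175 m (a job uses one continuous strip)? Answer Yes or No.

A valid assignment using 4 paper rolls:
  roll 1: 135 + 40 = 175
  roll 2: 105 + 55 = 160
  roll 3: 90 + 45 + 20 = 155
  roll 4: 90 = 90
Every load is within 175 m, so 4 paper rolls suffice.

Yes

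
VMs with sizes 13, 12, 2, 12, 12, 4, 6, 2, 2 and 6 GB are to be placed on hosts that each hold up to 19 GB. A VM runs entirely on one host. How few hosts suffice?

4

Total = 13 + 12 + 12 + 12 + 6 + 6 + 4 + 2 + 2 + 2 = 71 GB.
Lower bound: ⌈71/19⌉ = 4 hosts.
A packing using 4 hosts:
  host 1: 13 + 6 = 19
  host 2: 12 + 6 = 18
  host 3: 12 + 4 + 2 = 18
  host 4: 12 + 2 + 2 = 16
This matches the lower bound, so 4 is optimal.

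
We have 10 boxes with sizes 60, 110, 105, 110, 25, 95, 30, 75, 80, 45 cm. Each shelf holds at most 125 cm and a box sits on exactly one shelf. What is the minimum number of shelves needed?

7

Total = 110 + 110 + 105 + 95 + 80 + 75 + 60 + 45 + 30 + 25 = 735 cm.
Lower bound: ⌈735/125⌉ = 6 shelves.
A packing using 7 shelves:
  shelf 1: 110 = 110
  shelf 2: 110 = 110
  shelf 3: 105 = 105
  shelf 4: 95 + 30 = 125
  shelf 5: 80 + 45 = 125
  shelf 6: 75 + 25 = 100
  shelf 7: 60 = 60
No arrangement into 6 shelves stays within capacity, so 7 is optimal.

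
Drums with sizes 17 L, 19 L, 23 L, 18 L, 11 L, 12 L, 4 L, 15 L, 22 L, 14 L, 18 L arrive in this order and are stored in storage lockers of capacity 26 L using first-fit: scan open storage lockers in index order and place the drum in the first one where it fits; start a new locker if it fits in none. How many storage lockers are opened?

9

  17 → locker 1 (new)  [load 17/26]
  19 → locker 2 (new)  [load 19/26]
  23 → locker 3 (new)  [load 23/26]
  18 → locker 4 (new)  [load 18/26]
  11 → locker 5 (new)  [load 11/26]
  12 → locker 5  [load 23/26]
  4 → locker 1  [load 21/26]
  15 → locker 6 (new)  [load 15/26]
  22 → locker 7 (new)  [load 22/26]
  14 → locker 8 (new)  [load 14/26]
  18 → locker 9 (new)  [load 18/26]
9 storage lockers opened.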